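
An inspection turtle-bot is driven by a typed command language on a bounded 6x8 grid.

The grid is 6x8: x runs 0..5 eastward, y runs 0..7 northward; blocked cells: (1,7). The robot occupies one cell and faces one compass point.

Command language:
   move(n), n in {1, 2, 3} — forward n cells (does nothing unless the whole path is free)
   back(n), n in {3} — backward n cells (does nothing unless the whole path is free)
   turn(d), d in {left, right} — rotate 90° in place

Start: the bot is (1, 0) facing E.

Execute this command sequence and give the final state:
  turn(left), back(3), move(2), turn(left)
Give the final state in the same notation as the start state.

initial: (1, 0) facing E
t=1 turn(left) ⇒ (1, 0) facing N
t=2 back(3) ⇒ (1, 0) facing N
t=3 move(2) ⇒ (1, 2) facing N
t=4 turn(left) ⇒ (1, 2) facing W

(1, 2) facing W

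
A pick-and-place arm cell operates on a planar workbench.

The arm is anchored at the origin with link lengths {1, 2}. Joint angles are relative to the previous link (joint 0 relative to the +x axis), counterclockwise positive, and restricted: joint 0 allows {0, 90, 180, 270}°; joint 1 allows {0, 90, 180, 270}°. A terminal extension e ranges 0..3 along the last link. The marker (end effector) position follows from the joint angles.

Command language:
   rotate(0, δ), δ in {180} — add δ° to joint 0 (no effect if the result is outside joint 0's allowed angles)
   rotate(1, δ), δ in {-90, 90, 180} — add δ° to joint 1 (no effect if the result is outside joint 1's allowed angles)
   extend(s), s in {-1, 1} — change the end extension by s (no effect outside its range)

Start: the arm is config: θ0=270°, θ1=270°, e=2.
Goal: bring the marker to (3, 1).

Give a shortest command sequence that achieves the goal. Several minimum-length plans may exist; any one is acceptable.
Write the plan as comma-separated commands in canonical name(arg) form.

start: config: θ0=270°, θ1=270°, e=2
step 1 (extend(-1)): config: θ0=270°, θ1=270°, e=1
step 2 (rotate(0, 180)): config: θ0=90°, θ1=270°, e=1
shorter routes all fall short; 2 is best.

extend(-1), rotate(0, 180)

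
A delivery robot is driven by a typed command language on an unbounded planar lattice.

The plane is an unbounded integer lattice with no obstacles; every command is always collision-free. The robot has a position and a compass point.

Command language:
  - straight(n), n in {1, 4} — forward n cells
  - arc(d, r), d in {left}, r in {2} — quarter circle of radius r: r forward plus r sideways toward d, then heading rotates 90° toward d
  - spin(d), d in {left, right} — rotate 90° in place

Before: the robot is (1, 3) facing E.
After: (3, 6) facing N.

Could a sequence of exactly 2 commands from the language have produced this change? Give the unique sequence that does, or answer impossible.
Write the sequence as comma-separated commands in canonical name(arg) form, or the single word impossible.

key: position moved to (3,6) AND the heading swung to N — translation plus rotation needed
t0: (1, 3) facing E
[1] after arc(left, 2): (3, 5) facing N
[2] after straight(1): (3, 6) facing N
no rival 2-sequence matches.

arc(left, 2), straight(1)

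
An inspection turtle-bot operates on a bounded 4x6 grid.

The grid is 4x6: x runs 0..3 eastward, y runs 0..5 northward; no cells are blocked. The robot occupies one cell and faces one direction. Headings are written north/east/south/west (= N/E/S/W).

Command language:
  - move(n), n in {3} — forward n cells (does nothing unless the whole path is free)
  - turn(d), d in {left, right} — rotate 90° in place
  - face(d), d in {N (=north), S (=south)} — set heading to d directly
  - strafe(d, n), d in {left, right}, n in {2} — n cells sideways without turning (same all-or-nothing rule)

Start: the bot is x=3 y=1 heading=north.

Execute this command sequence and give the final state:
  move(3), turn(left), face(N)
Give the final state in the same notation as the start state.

from: x=3 y=1 heading=north
step 1 (move(3)): x=3 y=4 heading=north
step 2 (turn(left)): x=3 y=4 heading=west
step 3 (face(N)): x=3 y=4 heading=north

x=3 y=4 heading=north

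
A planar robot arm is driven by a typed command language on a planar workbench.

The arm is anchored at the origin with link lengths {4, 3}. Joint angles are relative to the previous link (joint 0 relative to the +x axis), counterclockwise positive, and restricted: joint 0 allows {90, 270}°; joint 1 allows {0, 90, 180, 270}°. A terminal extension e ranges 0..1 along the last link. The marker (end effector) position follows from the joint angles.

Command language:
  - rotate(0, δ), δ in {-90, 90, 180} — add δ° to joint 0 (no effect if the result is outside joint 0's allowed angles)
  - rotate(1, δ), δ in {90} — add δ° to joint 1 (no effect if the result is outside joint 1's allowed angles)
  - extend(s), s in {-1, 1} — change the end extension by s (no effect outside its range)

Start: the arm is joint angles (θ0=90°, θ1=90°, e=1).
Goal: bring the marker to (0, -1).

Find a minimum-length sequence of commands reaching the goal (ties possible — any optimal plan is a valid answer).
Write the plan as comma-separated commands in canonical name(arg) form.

t0: joint angles (θ0=90°, θ1=90°, e=1)
[1] after rotate(1, 90): joint angles (θ0=90°, θ1=180°, e=1)
[2] after rotate(0, 180): joint angles (θ0=270°, θ1=180°, e=1)
[3] after extend(-1): joint angles (θ0=270°, θ1=180°, e=0)
shorter routes all fall short; 3 is best.

rotate(1, 90), rotate(0, 180), extend(-1)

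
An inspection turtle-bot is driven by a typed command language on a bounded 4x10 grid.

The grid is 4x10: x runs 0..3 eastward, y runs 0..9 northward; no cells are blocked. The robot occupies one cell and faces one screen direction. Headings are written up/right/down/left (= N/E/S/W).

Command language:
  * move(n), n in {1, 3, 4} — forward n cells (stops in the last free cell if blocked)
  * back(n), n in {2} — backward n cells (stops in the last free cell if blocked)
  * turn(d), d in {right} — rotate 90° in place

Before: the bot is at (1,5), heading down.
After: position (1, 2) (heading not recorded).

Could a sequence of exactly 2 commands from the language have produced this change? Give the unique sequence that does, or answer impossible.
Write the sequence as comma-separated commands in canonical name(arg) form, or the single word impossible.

key: running turn(right) before move(3) would end elsewhere — order is forced
start: at (1,5), heading down
1. move(3) → at (1,2), heading down
2. turn(right) → at (1,2), heading left
uniquely the one of 25 2-step routes that fits.

move(3), turn(right)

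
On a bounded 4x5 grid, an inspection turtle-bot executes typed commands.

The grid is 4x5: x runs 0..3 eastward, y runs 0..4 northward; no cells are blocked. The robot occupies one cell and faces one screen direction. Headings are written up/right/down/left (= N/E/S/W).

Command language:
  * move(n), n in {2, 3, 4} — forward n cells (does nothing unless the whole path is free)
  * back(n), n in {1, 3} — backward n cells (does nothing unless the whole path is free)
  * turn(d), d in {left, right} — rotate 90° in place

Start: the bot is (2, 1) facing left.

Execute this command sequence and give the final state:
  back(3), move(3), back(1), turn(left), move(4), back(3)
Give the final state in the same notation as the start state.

(3, 4) facing down

t0: (2, 1) facing left
step 1 (back(3)): (2, 1) facing left
step 2 (move(3)): (2, 1) facing left
step 3 (back(1)): (3, 1) facing left
step 4 (turn(left)): (3, 1) facing down
step 5 (move(4)): (3, 1) facing down
step 6 (back(3)): (3, 4) facing down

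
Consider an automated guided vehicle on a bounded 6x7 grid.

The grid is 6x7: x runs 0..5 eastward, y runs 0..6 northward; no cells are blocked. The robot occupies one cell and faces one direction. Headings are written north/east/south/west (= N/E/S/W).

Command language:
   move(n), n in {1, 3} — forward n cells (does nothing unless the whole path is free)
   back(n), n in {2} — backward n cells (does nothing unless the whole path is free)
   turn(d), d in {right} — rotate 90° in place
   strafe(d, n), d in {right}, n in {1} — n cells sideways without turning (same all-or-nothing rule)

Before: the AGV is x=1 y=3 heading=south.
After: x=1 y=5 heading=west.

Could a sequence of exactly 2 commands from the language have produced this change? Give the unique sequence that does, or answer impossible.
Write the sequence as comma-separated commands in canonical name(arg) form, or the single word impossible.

back(2), turn(right)

key: order matters: swapping back(2) and turn(right) lands elsewhere
from: x=1 y=3 heading=south
step 1 (back(2)): x=1 y=5 heading=south
step 2 (turn(right)): x=1 y=5 heading=west
no other 2-command option fits: unique.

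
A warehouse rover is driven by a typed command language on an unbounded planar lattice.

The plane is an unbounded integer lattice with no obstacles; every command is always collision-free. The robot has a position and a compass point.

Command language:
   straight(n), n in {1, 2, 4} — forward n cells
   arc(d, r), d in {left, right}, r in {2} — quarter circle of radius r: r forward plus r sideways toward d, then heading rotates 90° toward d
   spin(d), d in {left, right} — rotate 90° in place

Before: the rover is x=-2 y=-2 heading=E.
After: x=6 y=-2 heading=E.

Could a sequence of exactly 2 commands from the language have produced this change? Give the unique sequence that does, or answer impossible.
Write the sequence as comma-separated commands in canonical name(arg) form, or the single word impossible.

key: still facing E at the end — nothing in the sequence rotates
start: x=-2 y=-2 heading=E
[1] after straight(4): x=2 y=-2 heading=E
[2] after straight(4): x=6 y=-2 heading=E
all 49 alternatives checked — unique.

straight(4), straight(4)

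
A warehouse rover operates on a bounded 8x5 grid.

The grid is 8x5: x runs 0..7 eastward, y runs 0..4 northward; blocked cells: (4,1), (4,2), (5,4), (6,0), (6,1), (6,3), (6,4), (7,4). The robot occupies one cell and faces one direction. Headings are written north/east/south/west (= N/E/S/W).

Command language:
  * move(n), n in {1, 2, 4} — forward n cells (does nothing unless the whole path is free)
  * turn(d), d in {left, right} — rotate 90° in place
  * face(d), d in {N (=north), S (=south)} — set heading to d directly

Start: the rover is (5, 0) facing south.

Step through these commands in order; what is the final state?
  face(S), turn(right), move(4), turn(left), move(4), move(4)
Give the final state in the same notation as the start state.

initial: (5, 0) facing south
[1] after face(S): (5, 0) facing south
[2] after turn(right): (5, 0) facing west
[3] after move(4): (1, 0) facing west
[4] after turn(left): (1, 0) facing south
[5] after move(4): (1, 0) facing south
[6] after move(4): (1, 0) facing south

(1, 0) facing south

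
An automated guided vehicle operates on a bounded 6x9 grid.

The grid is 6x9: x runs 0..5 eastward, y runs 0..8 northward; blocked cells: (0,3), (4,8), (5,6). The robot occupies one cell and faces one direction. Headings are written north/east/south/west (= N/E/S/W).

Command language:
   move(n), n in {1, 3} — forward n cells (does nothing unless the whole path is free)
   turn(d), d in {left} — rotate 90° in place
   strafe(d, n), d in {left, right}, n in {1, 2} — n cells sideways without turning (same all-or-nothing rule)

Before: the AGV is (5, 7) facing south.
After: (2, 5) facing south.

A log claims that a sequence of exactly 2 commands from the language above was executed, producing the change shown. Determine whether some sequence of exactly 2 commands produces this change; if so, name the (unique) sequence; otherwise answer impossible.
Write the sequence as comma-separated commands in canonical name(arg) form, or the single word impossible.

impossible

every 2-command combo misses the target.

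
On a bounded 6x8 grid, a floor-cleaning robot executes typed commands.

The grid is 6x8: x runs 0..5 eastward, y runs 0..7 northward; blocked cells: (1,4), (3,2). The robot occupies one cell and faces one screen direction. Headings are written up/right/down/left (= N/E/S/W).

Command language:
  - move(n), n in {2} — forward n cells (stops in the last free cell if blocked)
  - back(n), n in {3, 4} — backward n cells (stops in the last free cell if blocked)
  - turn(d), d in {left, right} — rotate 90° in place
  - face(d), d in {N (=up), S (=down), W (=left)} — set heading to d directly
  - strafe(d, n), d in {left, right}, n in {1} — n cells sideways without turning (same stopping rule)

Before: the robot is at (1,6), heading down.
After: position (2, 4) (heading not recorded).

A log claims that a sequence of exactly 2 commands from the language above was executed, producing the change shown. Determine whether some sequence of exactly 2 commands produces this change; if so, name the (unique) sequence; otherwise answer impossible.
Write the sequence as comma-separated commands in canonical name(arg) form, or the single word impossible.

strafe(left, 1), move(2)

key: running move(2) before strafe(left, 1) would end elsewhere — order is forced
start: at (1,6), heading down
1. strafe(left, 1) → at (2,6), heading down
2. move(2) → at (2,4), heading down
no rival 2-sequence matches.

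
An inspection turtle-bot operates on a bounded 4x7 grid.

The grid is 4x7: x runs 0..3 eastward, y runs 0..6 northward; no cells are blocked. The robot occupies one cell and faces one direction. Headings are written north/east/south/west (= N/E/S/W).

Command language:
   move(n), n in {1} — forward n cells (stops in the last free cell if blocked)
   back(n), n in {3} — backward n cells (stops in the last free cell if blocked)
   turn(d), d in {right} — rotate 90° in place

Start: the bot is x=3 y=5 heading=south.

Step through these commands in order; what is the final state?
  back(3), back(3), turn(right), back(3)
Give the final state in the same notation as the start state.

x=3 y=6 heading=west

t0: x=3 y=5 heading=south
[1] after back(3): x=3 y=6 heading=south
[2] after back(3): x=3 y=6 heading=south
[3] after turn(right): x=3 y=6 heading=west
[4] after back(3): x=3 y=6 heading=west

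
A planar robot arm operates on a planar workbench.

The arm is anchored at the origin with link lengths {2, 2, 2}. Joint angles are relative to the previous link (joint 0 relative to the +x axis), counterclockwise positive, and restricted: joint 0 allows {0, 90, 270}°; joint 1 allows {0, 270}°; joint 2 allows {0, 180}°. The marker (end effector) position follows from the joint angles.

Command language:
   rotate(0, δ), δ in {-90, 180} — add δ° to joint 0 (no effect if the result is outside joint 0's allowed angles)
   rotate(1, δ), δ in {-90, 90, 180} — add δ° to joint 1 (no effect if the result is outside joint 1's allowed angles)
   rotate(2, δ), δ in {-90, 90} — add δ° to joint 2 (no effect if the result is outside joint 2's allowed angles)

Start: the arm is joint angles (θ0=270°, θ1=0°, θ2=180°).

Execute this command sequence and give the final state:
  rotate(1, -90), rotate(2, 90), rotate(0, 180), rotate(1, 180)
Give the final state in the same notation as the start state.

joint angles (θ0=90°, θ1=270°, θ2=180°)

start: joint angles (θ0=270°, θ1=0°, θ2=180°)
t=1 rotate(1, -90) ⇒ joint angles (θ0=270°, θ1=270°, θ2=180°)
t=2 rotate(2, 90) ⇒ joint angles (θ0=270°, θ1=270°, θ2=180°)
t=3 rotate(0, 180) ⇒ joint angles (θ0=90°, θ1=270°, θ2=180°)
t=4 rotate(1, 180) ⇒ joint angles (θ0=90°, θ1=270°, θ2=180°)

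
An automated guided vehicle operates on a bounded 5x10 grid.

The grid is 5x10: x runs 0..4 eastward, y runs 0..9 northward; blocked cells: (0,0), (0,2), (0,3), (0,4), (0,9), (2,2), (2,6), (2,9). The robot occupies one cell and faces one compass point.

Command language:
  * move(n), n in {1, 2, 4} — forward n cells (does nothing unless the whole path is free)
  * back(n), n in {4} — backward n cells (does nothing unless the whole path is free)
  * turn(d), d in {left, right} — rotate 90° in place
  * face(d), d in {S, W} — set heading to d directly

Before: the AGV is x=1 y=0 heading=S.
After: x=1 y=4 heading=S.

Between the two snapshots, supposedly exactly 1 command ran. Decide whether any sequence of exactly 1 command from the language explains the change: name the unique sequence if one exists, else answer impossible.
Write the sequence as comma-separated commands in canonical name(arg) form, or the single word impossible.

key: heading stays S — the single command does not turn
begin: x=1 y=0 heading=S
step 1 (back(4)): x=1 y=4 heading=S
all 8 alternatives checked — unique.

back(4)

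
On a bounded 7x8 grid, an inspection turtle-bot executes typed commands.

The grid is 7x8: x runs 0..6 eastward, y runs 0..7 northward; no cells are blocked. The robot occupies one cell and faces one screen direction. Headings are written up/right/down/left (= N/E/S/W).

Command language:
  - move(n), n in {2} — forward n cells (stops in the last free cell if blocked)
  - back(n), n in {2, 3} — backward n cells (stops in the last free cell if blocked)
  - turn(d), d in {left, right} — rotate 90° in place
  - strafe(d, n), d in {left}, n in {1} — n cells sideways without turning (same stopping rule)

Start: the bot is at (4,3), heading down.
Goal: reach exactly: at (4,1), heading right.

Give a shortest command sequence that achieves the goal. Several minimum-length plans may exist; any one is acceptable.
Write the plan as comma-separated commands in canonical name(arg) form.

initial: at (4,3), heading down
[1] after move(2): at (4,1), heading down
[2] after turn(left): at (4,1), heading right
shorter routes all fall short; 2 is best.

move(2), turn(left)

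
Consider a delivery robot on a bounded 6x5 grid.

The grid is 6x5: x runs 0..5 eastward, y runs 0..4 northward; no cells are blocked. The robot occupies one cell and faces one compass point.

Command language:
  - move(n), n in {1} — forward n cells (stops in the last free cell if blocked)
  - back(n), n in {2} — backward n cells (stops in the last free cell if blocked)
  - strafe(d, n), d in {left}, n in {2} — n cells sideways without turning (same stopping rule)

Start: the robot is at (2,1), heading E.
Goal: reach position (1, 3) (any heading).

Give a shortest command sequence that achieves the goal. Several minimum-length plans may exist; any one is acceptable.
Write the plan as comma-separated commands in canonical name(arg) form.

from: at (2,1), heading E
t=1 back(2) ⇒ at (0,1), heading E
t=2 strafe(left, 2) ⇒ at (0,3), heading E
t=3 move(1) ⇒ at (1,3), heading E
nothing shorter than 3 reaches the goal.

back(2), strafe(left, 2), move(1)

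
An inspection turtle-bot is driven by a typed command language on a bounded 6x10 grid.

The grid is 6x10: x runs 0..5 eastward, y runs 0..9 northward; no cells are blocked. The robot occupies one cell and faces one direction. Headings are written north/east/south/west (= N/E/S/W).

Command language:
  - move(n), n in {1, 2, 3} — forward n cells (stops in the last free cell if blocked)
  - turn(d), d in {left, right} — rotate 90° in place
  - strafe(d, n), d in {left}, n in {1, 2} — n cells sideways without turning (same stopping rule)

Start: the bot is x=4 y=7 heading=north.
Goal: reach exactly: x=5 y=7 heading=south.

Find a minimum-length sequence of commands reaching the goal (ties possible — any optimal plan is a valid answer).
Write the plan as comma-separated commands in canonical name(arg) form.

turn(left), turn(left), strafe(left, 1)

start: x=4 y=7 heading=north
t=1 turn(left) ⇒ x=4 y=7 heading=west
t=2 turn(left) ⇒ x=4 y=7 heading=south
t=3 strafe(left, 1) ⇒ x=5 y=7 heading=south
no 2-step plan works, so 3 is optimal.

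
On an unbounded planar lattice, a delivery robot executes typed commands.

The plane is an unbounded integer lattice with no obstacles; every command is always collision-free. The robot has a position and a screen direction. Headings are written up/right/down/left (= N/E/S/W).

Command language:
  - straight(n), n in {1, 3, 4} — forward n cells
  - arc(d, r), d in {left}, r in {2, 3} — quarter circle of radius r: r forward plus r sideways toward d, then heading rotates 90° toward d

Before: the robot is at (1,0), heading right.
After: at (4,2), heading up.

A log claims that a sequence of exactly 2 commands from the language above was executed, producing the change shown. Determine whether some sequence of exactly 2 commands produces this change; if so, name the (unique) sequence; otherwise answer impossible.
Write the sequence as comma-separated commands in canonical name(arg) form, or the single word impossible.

key: position moved to (4,2) AND the heading swung to N — translation plus rotation needed
begin: at (1,0), heading right
step 1 (straight(1)): at (2,0), heading right
step 2 (arc(left, 2)): at (4,2), heading up
no rival 2-sequence matches.

straight(1), arc(left, 2)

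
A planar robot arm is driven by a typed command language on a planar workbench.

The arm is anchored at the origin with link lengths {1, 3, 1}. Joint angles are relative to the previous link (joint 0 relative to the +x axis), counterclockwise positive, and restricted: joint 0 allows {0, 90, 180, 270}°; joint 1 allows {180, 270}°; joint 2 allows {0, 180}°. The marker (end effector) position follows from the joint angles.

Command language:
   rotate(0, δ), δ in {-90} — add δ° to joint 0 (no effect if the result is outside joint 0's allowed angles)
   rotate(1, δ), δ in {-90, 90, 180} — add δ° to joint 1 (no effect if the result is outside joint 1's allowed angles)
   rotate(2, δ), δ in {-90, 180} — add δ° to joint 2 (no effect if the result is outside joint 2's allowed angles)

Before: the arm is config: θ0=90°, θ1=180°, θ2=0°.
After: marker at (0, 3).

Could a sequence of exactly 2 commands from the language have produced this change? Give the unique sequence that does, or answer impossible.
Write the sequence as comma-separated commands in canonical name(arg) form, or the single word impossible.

rotate(0, -90), rotate(0, -90)

from: config: θ0=90°, θ1=180°, θ2=0°
t=1 rotate(0, -90) ⇒ config: θ0=0°, θ1=180°, θ2=0°
t=2 rotate(0, -90) ⇒ config: θ0=270°, θ1=180°, θ2=0°
uniquely the one of 36 2-step routes that fits.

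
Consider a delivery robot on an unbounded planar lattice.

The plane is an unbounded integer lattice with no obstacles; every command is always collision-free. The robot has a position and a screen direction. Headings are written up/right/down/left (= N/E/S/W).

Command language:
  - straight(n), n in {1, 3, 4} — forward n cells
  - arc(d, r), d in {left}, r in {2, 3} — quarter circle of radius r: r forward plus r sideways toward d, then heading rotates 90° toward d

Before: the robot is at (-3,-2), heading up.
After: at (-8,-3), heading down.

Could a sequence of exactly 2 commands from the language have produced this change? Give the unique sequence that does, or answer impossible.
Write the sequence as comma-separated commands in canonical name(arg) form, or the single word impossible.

key: order matters: swapping arc(left, 2) and arc(left, 3) lands elsewhere
start: at (-3,-2), heading up
1. arc(left, 2) → at (-5,0), heading left
2. arc(left, 3) → at (-8,-3), heading down
no rival 2-sequence matches.

arc(left, 2), arc(left, 3)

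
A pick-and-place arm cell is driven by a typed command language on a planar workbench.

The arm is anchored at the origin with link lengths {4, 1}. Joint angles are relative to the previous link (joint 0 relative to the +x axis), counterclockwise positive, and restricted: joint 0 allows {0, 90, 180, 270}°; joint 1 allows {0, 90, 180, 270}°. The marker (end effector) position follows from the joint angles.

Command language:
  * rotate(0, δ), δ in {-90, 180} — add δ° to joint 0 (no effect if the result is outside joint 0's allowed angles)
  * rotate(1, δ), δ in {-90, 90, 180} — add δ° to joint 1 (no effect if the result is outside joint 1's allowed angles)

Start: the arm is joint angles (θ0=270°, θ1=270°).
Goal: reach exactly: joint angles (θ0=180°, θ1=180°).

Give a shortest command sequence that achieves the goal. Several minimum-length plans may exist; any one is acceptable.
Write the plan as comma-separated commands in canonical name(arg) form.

from: joint angles (θ0=270°, θ1=270°)
1. rotate(0, -90) → joint angles (θ0=180°, θ1=270°)
2. rotate(1, -90) → joint angles (θ0=180°, θ1=180°)
shorter routes all fall short; 2 is best.

rotate(0, -90), rotate(1, -90)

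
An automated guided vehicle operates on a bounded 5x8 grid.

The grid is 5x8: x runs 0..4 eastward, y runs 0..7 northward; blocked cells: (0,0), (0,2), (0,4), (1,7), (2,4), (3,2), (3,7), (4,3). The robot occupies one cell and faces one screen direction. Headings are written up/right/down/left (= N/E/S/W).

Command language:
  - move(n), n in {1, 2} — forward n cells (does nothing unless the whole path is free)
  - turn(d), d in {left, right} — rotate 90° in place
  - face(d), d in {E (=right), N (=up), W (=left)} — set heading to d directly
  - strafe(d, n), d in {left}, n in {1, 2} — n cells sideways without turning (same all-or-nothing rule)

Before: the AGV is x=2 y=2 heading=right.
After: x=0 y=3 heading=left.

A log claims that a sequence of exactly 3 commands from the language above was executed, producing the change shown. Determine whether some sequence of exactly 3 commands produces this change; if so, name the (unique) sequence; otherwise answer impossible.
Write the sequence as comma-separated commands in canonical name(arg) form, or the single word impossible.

strafe(left, 1), face(W), move(2)

key: position moved to (0,3) AND the heading swung to W — translation plus rotation needed
begin: x=2 y=2 heading=right
[1] after strafe(left, 1): x=2 y=3 heading=right
[2] after face(W): x=2 y=3 heading=left
[3] after move(2): x=0 y=3 heading=left
no rival 3-sequence matches.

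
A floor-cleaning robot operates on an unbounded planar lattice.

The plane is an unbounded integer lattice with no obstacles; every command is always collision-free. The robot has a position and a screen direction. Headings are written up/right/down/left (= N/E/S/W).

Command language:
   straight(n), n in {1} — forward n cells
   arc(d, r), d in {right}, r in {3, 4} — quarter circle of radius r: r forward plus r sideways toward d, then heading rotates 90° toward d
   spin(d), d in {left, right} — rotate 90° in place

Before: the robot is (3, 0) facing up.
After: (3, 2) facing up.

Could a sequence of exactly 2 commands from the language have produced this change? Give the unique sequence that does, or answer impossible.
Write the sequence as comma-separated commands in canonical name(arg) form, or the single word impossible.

straight(1), straight(1)

key: still facing N at the end — nothing in the sequence rotates
begin: (3, 0) facing up
step 1 (straight(1)): (3, 1) facing up
step 2 (straight(1)): (3, 2) facing up
no rival 2-sequence matches.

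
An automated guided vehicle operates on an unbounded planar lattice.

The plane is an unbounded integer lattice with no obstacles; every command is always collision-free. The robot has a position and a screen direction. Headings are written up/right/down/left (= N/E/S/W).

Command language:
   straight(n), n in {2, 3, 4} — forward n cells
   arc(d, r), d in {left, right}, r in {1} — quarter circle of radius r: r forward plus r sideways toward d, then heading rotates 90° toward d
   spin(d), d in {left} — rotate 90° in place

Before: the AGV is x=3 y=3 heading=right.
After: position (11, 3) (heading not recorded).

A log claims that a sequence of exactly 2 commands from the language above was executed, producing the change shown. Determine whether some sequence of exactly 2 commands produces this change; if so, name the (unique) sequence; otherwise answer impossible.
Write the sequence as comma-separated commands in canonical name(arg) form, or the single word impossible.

straight(4), straight(4)

from: x=3 y=3 heading=right
[1] after straight(4): x=7 y=3 heading=right
[2] after straight(4): x=11 y=3 heading=right
all 36 alternatives checked — unique.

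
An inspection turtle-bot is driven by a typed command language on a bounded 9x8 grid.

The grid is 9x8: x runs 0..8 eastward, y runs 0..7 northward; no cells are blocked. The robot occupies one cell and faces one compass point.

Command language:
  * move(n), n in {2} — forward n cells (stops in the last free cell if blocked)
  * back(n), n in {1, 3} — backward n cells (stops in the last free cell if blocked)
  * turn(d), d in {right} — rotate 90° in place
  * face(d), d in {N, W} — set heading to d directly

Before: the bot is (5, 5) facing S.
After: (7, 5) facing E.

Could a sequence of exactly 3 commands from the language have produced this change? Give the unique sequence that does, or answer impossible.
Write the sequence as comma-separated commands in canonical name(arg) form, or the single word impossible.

key: cell and facing (now E) both changed — the 3 commands mix motion and turning
from: (5, 5) facing S
[1] after face(N): (5, 5) facing N
[2] after turn(right): (5, 5) facing E
[3] after move(2): (7, 5) facing E
uniquely the one of 216 3-step routes that fits.

face(N), turn(right), move(2)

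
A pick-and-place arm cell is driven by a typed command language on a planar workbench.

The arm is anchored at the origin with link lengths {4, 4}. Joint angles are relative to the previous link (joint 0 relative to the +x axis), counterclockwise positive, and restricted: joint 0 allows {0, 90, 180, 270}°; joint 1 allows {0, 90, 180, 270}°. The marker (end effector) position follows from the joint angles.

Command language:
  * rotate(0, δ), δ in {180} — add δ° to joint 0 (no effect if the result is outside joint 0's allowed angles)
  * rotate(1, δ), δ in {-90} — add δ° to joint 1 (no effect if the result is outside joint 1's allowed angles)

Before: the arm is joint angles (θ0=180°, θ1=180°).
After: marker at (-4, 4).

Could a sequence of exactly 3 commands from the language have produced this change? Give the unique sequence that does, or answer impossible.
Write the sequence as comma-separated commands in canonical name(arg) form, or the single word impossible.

start: joint angles (θ0=180°, θ1=180°)
1. rotate(1, -90) → joint angles (θ0=180°, θ1=90°)
2. rotate(1, -90) → joint angles (θ0=180°, θ1=0°)
3. rotate(1, -90) → joint angles (θ0=180°, θ1=270°)
all 8 alternatives checked — unique.

rotate(1, -90), rotate(1, -90), rotate(1, -90)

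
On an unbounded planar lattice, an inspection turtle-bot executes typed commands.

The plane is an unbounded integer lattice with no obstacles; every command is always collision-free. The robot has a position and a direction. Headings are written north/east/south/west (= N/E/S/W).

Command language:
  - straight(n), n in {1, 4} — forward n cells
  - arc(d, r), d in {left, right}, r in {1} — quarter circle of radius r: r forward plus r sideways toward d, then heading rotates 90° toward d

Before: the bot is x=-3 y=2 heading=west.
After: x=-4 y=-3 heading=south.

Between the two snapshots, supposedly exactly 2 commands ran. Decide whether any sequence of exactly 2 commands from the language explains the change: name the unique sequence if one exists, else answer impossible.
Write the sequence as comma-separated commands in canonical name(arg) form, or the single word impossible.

key: cell and facing (now S) both changed — the 2 commands mix motion and turning
begin: x=-3 y=2 heading=west
[1] after arc(left, 1): x=-4 y=1 heading=south
[2] after straight(4): x=-4 y=-3 heading=south
uniquely the one of 16 2-step routes that fits.

arc(left, 1), straight(4)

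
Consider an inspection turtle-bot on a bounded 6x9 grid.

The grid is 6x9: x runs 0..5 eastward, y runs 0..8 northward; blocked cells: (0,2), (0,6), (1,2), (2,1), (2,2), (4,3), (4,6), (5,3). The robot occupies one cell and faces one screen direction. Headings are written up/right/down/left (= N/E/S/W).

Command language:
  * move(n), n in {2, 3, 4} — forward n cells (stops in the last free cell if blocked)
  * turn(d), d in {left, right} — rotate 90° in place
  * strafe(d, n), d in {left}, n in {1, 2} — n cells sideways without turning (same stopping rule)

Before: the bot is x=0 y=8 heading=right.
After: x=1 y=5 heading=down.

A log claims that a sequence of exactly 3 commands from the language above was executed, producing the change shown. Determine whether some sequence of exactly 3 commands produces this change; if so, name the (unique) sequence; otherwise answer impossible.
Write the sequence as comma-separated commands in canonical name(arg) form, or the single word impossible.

key: position moved to (1,5) AND the heading swung to S — translation plus rotation needed
initial: x=0 y=8 heading=right
step 1 (turn(right)): x=0 y=8 heading=down
step 2 (strafe(left, 1)): x=1 y=8 heading=down
step 3 (move(3)): x=1 y=5 heading=down
no other 3-command option fits: unique.

turn(right), strafe(left, 1), move(3)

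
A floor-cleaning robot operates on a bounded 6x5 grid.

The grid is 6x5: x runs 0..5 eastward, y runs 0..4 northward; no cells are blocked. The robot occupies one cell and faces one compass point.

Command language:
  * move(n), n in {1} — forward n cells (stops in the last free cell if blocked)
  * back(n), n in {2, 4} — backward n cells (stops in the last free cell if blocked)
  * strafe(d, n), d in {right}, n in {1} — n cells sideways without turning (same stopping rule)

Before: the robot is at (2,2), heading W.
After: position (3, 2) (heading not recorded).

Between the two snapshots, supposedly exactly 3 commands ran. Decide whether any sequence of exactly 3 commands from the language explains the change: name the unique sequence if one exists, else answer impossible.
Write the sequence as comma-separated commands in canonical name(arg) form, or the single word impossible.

key: running move(1) before back(4) would end elsewhere — order is forced
begin: at (2,2), heading W
1. back(4) → at (5,2), heading W
2. move(1) → at (4,2), heading W
3. move(1) → at (3,2), heading W
uniquely the one of 64 3-step routes that fits.

back(4), move(1), move(1)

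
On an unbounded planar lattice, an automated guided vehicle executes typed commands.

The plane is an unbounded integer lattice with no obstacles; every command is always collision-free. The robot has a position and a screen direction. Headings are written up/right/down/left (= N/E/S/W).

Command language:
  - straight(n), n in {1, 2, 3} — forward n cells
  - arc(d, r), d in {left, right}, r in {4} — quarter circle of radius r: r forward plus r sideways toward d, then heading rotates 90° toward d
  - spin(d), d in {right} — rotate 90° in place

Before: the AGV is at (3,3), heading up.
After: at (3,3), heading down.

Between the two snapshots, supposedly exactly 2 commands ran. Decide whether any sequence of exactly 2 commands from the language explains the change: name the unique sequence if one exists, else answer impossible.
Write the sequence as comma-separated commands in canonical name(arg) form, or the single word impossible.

key: (3,3) unmoved — no command in the sequence translates
from: at (3,3), heading up
t=1 spin(right) ⇒ at (3,3), heading right
t=2 spin(right) ⇒ at (3,3), heading down
all 36 alternatives checked — unique.

spin(right), spin(right)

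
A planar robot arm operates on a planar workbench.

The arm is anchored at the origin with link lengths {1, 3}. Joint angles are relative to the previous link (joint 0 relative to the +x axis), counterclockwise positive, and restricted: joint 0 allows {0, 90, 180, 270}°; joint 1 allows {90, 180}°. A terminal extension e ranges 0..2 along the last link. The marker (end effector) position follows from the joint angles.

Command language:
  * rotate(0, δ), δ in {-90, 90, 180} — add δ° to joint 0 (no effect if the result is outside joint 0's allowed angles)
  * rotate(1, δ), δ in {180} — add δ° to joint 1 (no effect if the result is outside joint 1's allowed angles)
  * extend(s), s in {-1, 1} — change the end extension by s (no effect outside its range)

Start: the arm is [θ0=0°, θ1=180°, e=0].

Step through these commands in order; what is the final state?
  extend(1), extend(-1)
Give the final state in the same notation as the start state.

[θ0=0°, θ1=180°, e=0]

initial: [θ0=0°, θ1=180°, e=0]
step 1 (extend(1)): [θ0=0°, θ1=180°, e=1]
step 2 (extend(-1)): [θ0=0°, θ1=180°, e=0]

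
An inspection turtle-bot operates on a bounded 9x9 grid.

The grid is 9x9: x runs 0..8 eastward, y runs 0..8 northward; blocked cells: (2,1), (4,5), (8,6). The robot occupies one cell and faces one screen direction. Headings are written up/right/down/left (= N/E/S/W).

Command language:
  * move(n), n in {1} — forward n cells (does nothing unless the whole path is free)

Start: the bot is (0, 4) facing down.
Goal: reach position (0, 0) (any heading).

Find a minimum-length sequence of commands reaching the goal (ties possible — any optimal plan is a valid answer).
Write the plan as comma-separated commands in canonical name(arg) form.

t0: (0, 4) facing down
t=1 move(1) ⇒ (0, 3) facing down
t=2 move(1) ⇒ (0, 2) facing down
t=3 move(1) ⇒ (0, 1) facing down
t=4 move(1) ⇒ (0, 0) facing down
minimal: 4 command(s), checked below 4.

move(1), move(1), move(1), move(1)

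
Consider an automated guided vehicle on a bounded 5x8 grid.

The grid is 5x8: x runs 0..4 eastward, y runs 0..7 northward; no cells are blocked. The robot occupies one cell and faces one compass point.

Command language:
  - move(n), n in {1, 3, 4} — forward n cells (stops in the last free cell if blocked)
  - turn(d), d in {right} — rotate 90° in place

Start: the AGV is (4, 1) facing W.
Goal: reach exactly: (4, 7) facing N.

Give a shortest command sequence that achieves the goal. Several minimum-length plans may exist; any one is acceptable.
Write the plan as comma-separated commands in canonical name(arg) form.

turn(right), move(3), move(3)

from: (4, 1) facing W
1. turn(right) → (4, 1) facing N
2. move(3) → (4, 4) facing N
3. move(3) → (4, 7) facing N
nothing shorter than 3 reaches the goal.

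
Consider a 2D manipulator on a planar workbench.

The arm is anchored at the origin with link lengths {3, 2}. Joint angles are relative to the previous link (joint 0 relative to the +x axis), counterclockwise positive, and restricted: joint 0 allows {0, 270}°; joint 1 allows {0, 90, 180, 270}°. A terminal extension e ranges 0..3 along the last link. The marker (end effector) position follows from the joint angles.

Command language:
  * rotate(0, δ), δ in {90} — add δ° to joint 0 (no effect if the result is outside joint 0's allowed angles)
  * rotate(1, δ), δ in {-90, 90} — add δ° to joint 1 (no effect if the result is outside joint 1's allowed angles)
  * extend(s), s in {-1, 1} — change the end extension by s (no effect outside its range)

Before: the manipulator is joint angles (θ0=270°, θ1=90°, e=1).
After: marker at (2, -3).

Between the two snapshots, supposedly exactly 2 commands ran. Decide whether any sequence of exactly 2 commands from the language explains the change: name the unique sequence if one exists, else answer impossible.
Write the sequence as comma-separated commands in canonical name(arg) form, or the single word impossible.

t0: joint angles (θ0=270°, θ1=90°, e=1)
step 1 (extend(-1)): joint angles (θ0=270°, θ1=90°, e=0)
step 2 (extend(-1)): joint angles (θ0=270°, θ1=90°, e=0)
all 25 alternatives checked — unique.

extend(-1), extend(-1)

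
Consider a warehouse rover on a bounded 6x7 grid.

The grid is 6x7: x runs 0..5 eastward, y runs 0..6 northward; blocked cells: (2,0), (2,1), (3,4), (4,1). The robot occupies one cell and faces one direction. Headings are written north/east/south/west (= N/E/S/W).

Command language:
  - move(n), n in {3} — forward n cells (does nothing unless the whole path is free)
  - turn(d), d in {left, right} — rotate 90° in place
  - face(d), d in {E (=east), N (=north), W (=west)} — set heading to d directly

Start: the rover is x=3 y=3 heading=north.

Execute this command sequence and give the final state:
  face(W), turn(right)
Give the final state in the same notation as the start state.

x=3 y=3 heading=north

begin: x=3 y=3 heading=north
t=1 face(W) ⇒ x=3 y=3 heading=west
t=2 turn(right) ⇒ x=3 y=3 heading=north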